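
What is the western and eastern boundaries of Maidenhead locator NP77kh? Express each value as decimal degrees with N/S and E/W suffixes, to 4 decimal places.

94.8333° E, 94.9167° E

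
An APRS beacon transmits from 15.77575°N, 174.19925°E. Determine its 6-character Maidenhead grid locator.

RK75cs

Add 180° to longitude and 90° to latitude: 354.1993, 105.7758.
Field: lon ⌊354.1993/20⌋ = 17 → R; lat ⌊105.7758/10⌋ = 10 → K.
Square: lon ⌊14.1993/2⌋ = 7; lat ⌊5.7758/1⌋ = 5.
Subsquare: lon ⌊0.1993/0.0833333⌋ = 2 → c; lat ⌊0.7758/0.0416667⌋ = 18 → s.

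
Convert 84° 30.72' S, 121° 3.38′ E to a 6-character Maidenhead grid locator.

Offset from 180°W / 90°S: lon 301.0563°, lat 5.4880°.
Field: 301.0563/20 → 15 → P, 5.4880/10 → 0 → A; chars PA.
Square: 1.0563/2 → 0, 5.4880/1 → 5; chars 05.
Subsquare: 1.0563/0.0833333 → 12 → m, 0.4880/0.0416667 → 11 → l; chars ml.

PA05ml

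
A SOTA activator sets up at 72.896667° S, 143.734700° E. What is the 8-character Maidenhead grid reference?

QB17uc84

Offset from 180°W / 90°S: lon 323.73470°, lat 17.10333°.
Field (20°×10°, letters A–R): 323.73470/20 → 16 → Q, 17.10333/10 → 1 → B; chars QB.
Square (2°×1°, digits 0–9): 3.73470/2 → 1, 7.10333/1 → 7; chars 17.
Subsquare (5′×2.5′, letters a–x): 1.73470/0.0833333 → 20 → u, 0.10333/0.0416667 → 2 → c; chars uc.
Extended square (30″×15″, digits 0–9): 0.06803/0.00833333 → 8, 0.02000/0.00416667 → 4; chars 84.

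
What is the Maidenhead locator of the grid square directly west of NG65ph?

Longitude subsquare p = 15; −1 → 14 = o.
The latitude characters are unchanged.

NG65oh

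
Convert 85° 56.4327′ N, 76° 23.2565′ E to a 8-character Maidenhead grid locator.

Offset from 180°W / 90°S: lon 256.38761°, lat 175.94054°.
Field (20°×10°, letters A–R): 256.38761/20 → 12 → M, 175.94054/10 → 17 → R; chars MR.
Square (2°×1°, digits 0–9): 16.38761/2 → 8, 5.94054/1 → 5; chars 85.
Subsquare (5′×2.5′, letters a–x): 0.38761/0.0833333 → 4 → e, 0.94054/0.0416667 → 22 → w; chars ew.
Extended square (30″×15″, digits 0–9): 0.05427/0.00833333 → 6, 0.02388/0.00416667 → 5; chars 65.

MR85ew65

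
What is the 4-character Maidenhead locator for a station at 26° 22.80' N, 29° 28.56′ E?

KL46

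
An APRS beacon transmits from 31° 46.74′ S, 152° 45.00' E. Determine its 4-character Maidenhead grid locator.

QF68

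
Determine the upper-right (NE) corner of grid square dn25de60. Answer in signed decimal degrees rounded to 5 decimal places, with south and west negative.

Field D=3, N=13: +3·20° lon, +13·10° lat → SW at lon -120°, lat 40°.
Square 2, 5: +2·2° lon, +5·1° lat → SW at lon -116°, lat 45°.
Subsquare d=3, e=4: +3·0.0833333° lon, +4·0.0416667° lat → SW at lon -115.75°, lat 45.1667°.
Extended square 6, 0: +6·0.00833333° lon, +0·0.00416667° lat → SW at lon -115.7°, lat 45.1667°.
Cell spans 0.00833333° lon × 0.00416667° lat. NE corner is SW corner plus one full cell.
latitude 45.17083, longitude -115.69167.

45.17083, -115.69167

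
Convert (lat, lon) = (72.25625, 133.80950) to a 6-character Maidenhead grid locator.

PQ62vg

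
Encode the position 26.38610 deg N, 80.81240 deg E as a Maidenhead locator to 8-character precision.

Offset from 180°W / 90°S: lon 260.81240°, lat 116.38610°.
Field: 260.81240/20 → 13 → N, 116.38610/10 → 11 → L; chars NL.
Square: 0.81240/2 → 0, 6.38610/1 → 6; chars 06.
Subsquare: 0.81240/0.0833333 → 9 → j, 0.38610/0.0416667 → 9 → j; chars jj.
Extended square: 0.06240/0.00833333 → 7, 0.01110/0.00416667 → 2; chars 72.

NL06jj72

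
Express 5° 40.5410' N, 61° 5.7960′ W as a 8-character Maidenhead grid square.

Shift to the Maidenhead origin (180°W, 90°S): lon 118.90340, lat 95.67568.
Field: 118.90340/20 → 5 → F, 95.67568/10 → 9 → J; chars FJ.
Square: 18.90340/2 → 9, 5.67568/1 → 5; chars 95.
Subsquare: 0.90340/0.0833333 → 10 → k, 0.67568/0.0416667 → 16 → q; chars kq.
Extended square: 0.07007/0.00833333 → 8, 0.00902/0.00416667 → 2; chars 82.

FJ95kq82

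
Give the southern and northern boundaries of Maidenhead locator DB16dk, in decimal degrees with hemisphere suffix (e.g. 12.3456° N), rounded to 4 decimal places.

73.5833° S, 73.5417° S

Field D=3, B=1: +3·20° lon, +1·10° lat → SW at lon -120°, lat -80°.
Square 1, 6: +1·2° lon, +6·1° lat → SW at lon -118°, lat -74°.
Subsquare d=3, k=10: +3·0.0833333° lon, +10·0.0416667° lat → SW at lon -117.75°, lat -73.5833°.
Cell spans 0.0833333° lon × 0.0416667° lat.
south 73.5833° S, north 73.5417° S.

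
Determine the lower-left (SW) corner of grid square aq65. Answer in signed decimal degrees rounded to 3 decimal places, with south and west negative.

Field A=0, Q=16: +0·20° lon, +16·10° lat → SW at lon -180°, lat 70°.
Square 6, 5: +6·2° lon, +5·1° lat → SW at lon -168°, lat 75°.
latitude 75.000, longitude -168.000.

75.000, -168.000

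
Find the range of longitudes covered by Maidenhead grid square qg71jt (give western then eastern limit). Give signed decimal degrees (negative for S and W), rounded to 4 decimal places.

154.7500, 154.8333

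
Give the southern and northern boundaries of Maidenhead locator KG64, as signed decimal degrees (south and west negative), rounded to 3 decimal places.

-26.000, -25.000

Field K=10, G=6: +10·20° lon, +6·10° lat → SW at lon 20°, lat -30°.
Square 6, 4: +6·2° lon, +4·1° lat → SW at lon 32°, lat -26°.
Cell spans 2° lon × 1° lat.
south -26.000, north -25.000.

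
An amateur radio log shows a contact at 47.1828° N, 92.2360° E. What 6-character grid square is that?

Shift to the Maidenhead origin (180°W, 90°S): lon 272.2360, lat 137.1828.
Field: lon ⌊272.2360/20⌋ = 13 → N; lat ⌊137.1828/10⌋ = 13 → N.
Square: lon ⌊12.2360/2⌋ = 6; lat ⌊7.1828/1⌋ = 7.
Subsquare: lon ⌊0.2360/0.0833333⌋ = 2 → c; lat ⌊0.1828/0.0416667⌋ = 4 → e.

NN67ce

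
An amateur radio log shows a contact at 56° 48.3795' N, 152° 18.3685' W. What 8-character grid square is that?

BO36ut33

Offset from 180°W / 90°S: lon 27.69386°, lat 146.80633°.
Field: lon ⌊27.69386/20⌋ = 1 → B; lat ⌊146.80633/10⌋ = 14 → O.
Square: lon ⌊7.69386/2⌋ = 3; lat ⌊6.80633/1⌋ = 6.
Subsquare: lon ⌊1.69386/0.0833333⌋ = 20 → u; lat ⌊0.80633/0.0416667⌋ = 19 → t.
Extended square: lon ⌊0.02719/0.00833333⌋ = 3; lat ⌊0.01466/0.00416667⌋ = 3.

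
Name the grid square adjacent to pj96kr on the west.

PJ96jr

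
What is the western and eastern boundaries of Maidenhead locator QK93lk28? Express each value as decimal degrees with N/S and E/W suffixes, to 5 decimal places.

Field Q=16, K=10: +16·20° lon, +10·10° lat → SW at lon 140°, lat 10°.
Square 9, 3: +9·2° lon, +3·1° lat → SW at lon 158°, lat 13°.
Subsquare l=11, k=10: +11·0.0833333° lon, +10·0.0416667° lat → SW at lon 158.917°, lat 13.4167°.
Extended square 2, 8: +2·0.00833333° lon, +8·0.00416667° lat → SW at lon 158.933°, lat 13.45°.
Cell spans 0.00833333° lon × 0.00416667° lat.
west 158.93333° E, east 158.94167° E.

158.93333° E, 158.94167° E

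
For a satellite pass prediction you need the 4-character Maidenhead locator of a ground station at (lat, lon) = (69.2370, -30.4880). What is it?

HP49

Shift to the Maidenhead origin (180°W, 90°S): lon 149.51, lat 159.24.
Field (20°×10°, letters A–R): lon ⌊149.51/20⌋ = 7 → H; lat ⌊159.24/10⌋ = 15 → P.
Square (2°×1°, digits 0–9): lon ⌊9.51/2⌋ = 4; lat ⌊9.24/1⌋ = 9.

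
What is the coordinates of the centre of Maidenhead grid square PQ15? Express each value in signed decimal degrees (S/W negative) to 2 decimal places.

75.50, 123.00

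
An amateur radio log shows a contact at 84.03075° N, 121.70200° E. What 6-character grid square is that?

Shift to the Maidenhead origin (180°W, 90°S): lon 301.7020, lat 174.0308.
Field: lon ⌊301.7020/20⌋ = 15 → P; lat ⌊174.0308/10⌋ = 17 → R.
Square: lon ⌊1.7020/2⌋ = 0; lat ⌊4.0308/1⌋ = 4.
Subsquare: lon ⌊1.7020/0.0833333⌋ = 20 → u; lat ⌊0.0308/0.0416667⌋ = 0 → a.

PR04ua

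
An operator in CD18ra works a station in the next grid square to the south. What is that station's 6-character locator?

Latitude subsquare a = 0; −1 → -1, wraps to 23 = x, carry into square.
Latitude square 8; −1 → 7.
The longitude characters are unchanged.

CD17rx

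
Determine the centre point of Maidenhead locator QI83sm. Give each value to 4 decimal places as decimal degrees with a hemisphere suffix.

Field Q=16, I=8: +16·20° lon, +8·10° lat → SW at lon 140°, lat -10°.
Square 8, 3: +8·2° lon, +3·1° lat → SW at lon 156°, lat -7°.
Subsquare s=18, m=12: +18·0.0833333° lon, +12·0.0416667° lat → SW at lon 157.5°, lat -6.5°.
Cell spans 0.0833333° lon × 0.0416667° lat. Centre is SW corner plus half of each.
latitude 6.4792° S, longitude 157.5417° E.

6.4792° S, 157.5417° E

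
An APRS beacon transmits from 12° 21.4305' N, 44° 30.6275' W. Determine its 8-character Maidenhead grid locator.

Shift to the Maidenhead origin (180°W, 90°S): lon 135.48954, lat 102.35717.
Field (20°×10°, letters A–R): 135.48954/20 → 6 → G, 102.35717/10 → 10 → K; chars GK.
Square (2°×1°, digits 0–9): 15.48954/2 → 7, 2.35717/1 → 2; chars 72.
Subsquare (5′×2.5′, letters a–x): 1.48954/0.0833333 → 17 → r, 0.35717/0.0416667 → 8 → i; chars ri.
Extended square (30″×15″, digits 0–9): 0.07288/0.00833333 → 8, 0.02384/0.00416667 → 5; chars 85.

GK72ri85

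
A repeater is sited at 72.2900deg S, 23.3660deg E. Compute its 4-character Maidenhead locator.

KB17

Shift to the Maidenhead origin (180°W, 90°S): lon 203.37, lat 17.71.
Field: lon ⌊203.37/20⌋ = 10 → K; lat ⌊17.71/10⌋ = 1 → B.
Square: lon ⌊3.37/2⌋ = 1; lat ⌊7.71/1⌋ = 7.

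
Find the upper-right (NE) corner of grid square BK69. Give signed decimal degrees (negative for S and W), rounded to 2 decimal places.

Field B=1, K=10: +1·20° lon, +10·10° lat → SW at lon -160°, lat 10°.
Square 6, 9: +6·2° lon, +9·1° lat → SW at lon -148°, lat 19°.
Cell spans 2° lon × 1° lat. NE corner is SW corner plus one full cell.
latitude 20.00, longitude -146.00.

20.00, -146.00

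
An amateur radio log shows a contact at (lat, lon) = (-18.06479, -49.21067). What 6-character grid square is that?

Offset from 180°W / 90°S: lon 130.7893°, lat 71.9352°.
Field: 130.7893/20 → 6 → G, 71.9352/10 → 7 → H; chars GH.
Square: 10.7893/2 → 5, 1.9352/1 → 1; chars 51.
Subsquare: 0.7893/0.0833333 → 9 → j, 0.9352/0.0416667 → 22 → w; chars jw.

GH51jw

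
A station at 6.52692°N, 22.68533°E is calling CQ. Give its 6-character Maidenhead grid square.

Offset from 180°W / 90°S: lon 202.6853°, lat 96.5269°.
Field: 202.6853/20 → 10 → K, 96.5269/10 → 9 → J; chars KJ.
Square: 2.6853/2 → 1, 6.5269/1 → 6; chars 16.
Subsquare: 0.6853/0.0833333 → 8 → i, 0.5269/0.0416667 → 12 → m; chars im.

KJ16im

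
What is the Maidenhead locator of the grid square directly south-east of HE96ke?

HE96ld

Longitude subsquare k = 10; +1 → 11 = l.
Latitude subsquare e = 4; −1 → 3 = d.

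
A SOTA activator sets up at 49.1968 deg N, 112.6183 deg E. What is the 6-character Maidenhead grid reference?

Shift to the Maidenhead origin (180°W, 90°S): lon 292.6183, lat 139.1968.
Field: lon ⌊292.6183/20⌋ = 14 → O; lat ⌊139.1968/10⌋ = 13 → N.
Square: lon ⌊12.6183/2⌋ = 6; lat ⌊9.1968/1⌋ = 9.
Subsquare: lon ⌊0.6183/0.0833333⌋ = 7 → h; lat ⌊0.1968/0.0416667⌋ = 4 → e.

ON69he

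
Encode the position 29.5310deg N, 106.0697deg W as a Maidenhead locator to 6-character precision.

DL69xm

Shift to the Maidenhead origin (180°W, 90°S): lon 73.9303, lat 119.5310.
Field (20°×10°, letters A–R): 73.9303/20 → 3 → D, 119.5310/10 → 11 → L; chars DL.
Square (2°×1°, digits 0–9): 13.9303/2 → 6, 9.5310/1 → 9; chars 69.
Subsquare (5′×2.5′, letters a–x): 1.9303/0.0833333 → 23 → x, 0.5310/0.0416667 → 12 → m; chars xm.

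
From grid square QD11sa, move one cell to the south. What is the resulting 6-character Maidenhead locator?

Latitude subsquare a = 0; −1 → -1, wraps to 23 = x, carry into square.
Latitude square 1; −1 → 0.
The longitude characters are unchanged.

QD10sx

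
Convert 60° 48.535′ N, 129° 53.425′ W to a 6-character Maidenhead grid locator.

Shift to the Maidenhead origin (180°W, 90°S): lon 50.1096, lat 150.8089.
Field (20°×10°, letters A–R): lon ⌊50.1096/20⌋ = 2 → C; lat ⌊150.8089/10⌋ = 15 → P.
Square (2°×1°, digits 0–9): lon ⌊10.1096/2⌋ = 5; lat ⌊0.8089/1⌋ = 0.
Subsquare (5′×2.5′, letters a–x): lon ⌊0.1096/0.0833333⌋ = 1 → b; lat ⌊0.8089/0.0416667⌋ = 19 → t.

CP50bt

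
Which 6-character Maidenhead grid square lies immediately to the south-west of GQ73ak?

GQ63xj

Longitude subsquare a = 0; −1 → -1, wraps to 23 = x, carry into square.
Longitude square 7; −1 → 6.
Latitude subsquare k = 10; −1 → 9 = j.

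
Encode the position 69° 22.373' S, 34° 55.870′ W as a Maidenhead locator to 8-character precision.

HC20mp80

Offset from 180°W / 90°S: lon 145.06883°, lat 20.62712°.
Field: 145.06883/20 → 7 → H, 20.62712/10 → 2 → C; chars HC.
Square: 5.06883/2 → 2, 0.62712/1 → 0; chars 20.
Subsquare: 1.06883/0.0833333 → 12 → m, 0.62712/0.0416667 → 15 → p; chars mp.
Extended square: 0.06883/0.00833333 → 8, 0.00212/0.00416667 → 0; chars 80.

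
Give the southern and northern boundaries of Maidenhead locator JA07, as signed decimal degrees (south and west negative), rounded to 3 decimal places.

Field J=9, A=0: +9·20° lon, +0·10° lat → SW at lon 0°, lat -90°.
Square 0, 7: +0·2° lon, +7·1° lat → SW at lon 0°, lat -83°.
Cell spans 2° lon × 1° lat.
south -83.000, north -82.000.

-83.000, -82.000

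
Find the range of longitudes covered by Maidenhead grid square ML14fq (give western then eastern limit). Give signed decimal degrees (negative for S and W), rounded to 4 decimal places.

62.4167, 62.5000

Field M=12, L=11: +12·20° lon, +11·10° lat → SW at lon 60°, lat 20°.
Square 1, 4: +1·2° lon, +4·1° lat → SW at lon 62°, lat 24°.
Subsquare f=5, q=16: +5·0.0833333° lon, +16·0.0416667° lat → SW at lon 62.4167°, lat 24.6667°.
Cell spans 0.0833333° lon × 0.0416667° lat.
west 62.4167, east 62.5000.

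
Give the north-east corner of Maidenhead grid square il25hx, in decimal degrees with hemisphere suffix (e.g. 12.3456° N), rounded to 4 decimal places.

Field I=8, L=11: +8·20° lon, +11·10° lat → SW at lon -20°, lat 20°.
Square 2, 5: +2·2° lon, +5·1° lat → SW at lon -16°, lat 25°.
Subsquare h=7, x=23: +7·0.0833333° lon, +23·0.0416667° lat → SW at lon -15.4167°, lat 25.9583°.
Cell spans 0.0833333° lon × 0.0416667° lat. NE corner is SW corner plus one full cell.
latitude 26.0000° N, longitude 15.3333° W.

26.0000° N, 15.3333° W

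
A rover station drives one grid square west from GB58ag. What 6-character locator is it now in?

GB48xg

Longitude subsquare a = 0; −1 → -1, wraps to 23 = x, carry into square.
Longitude square 5; −1 → 4.
The latitude characters are unchanged.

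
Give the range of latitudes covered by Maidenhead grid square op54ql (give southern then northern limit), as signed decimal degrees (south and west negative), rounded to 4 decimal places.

Field O=14, P=15: +14·20° lon, +15·10° lat → SW at lon 100°, lat 60°.
Square 5, 4: +5·2° lon, +4·1° lat → SW at lon 110°, lat 64°.
Subsquare q=16, l=11: +16·0.0833333° lon, +11·0.0416667° lat → SW at lon 111.333°, lat 64.4583°.
Cell spans 0.0833333° lon × 0.0416667° lat.
south 64.4583, north 64.5000.

64.4583, 64.5000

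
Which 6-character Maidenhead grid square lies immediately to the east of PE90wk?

Longitude subsquare w = 22; +1 → 23 = x.
The latitude characters are unchanged.

PE90xk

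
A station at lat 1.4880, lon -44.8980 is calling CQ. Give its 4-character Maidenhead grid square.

GJ71

Offset from 180°W / 90°S: lon 135.10°, lat 91.49°.
Field: lon ⌊135.10/20⌋ = 6 → G; lat ⌊91.49/10⌋ = 9 → J.
Square: lon ⌊15.10/2⌋ = 7; lat ⌊1.49/1⌋ = 1.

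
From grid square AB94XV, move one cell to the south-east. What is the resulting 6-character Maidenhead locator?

Longitude subsquare x = 23; +1 → 24, wraps to 0 = a, carry into square.
Longitude square 9; +1 → 10, wraps to 0, carry into field.
Longitude field A = 0; +1 → 1 = B.
Latitude subsquare v = 21; −1 → 20 = u.

BB04au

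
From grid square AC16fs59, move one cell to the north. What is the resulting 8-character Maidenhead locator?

AC16ft50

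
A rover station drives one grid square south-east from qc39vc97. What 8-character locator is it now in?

Longitude extended square 9; +1 → 10, wraps to 0, carry into subsquare.
Longitude subsquare v = 21; +1 → 22 = w.
Latitude extended square 7; −1 → 6.

QC39wc06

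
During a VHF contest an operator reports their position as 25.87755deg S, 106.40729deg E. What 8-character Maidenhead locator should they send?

Offset from 180°W / 90°S: lon 286.40729°, lat 64.12245°.
Field: 286.40729/20 → 14 → O, 64.12245/10 → 6 → G; chars OG.
Square: 6.40729/2 → 3, 4.12245/1 → 4; chars 34.
Subsquare: 0.40729/0.0833333 → 4 → e, 0.12245/0.0416667 → 2 → c; chars ec.
Extended square: 0.07396/0.00833333 → 8, 0.03912/0.00416667 → 9; chars 89.

OG34ec89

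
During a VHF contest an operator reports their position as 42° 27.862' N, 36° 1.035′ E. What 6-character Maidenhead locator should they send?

KN82al

Add 180° to longitude and 90° to latitude: 216.0172, 132.4644.
Field: 216.0172/20 → 10 → K, 132.4644/10 → 13 → N; chars KN.
Square: 16.0172/2 → 8, 2.4644/1 → 2; chars 82.
Subsquare: 0.0172/0.0833333 → 0 → a, 0.4644/0.0416667 → 11 → l; chars al.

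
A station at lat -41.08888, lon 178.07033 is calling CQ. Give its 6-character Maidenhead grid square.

Offset from 180°W / 90°S: lon 358.0703°, lat 48.9111°.
Field: lon ⌊358.0703/20⌋ = 17 → R; lat ⌊48.9111/10⌋ = 4 → E.
Square: lon ⌊18.0703/2⌋ = 9; lat ⌊8.9111/1⌋ = 8.
Subsquare: lon ⌊0.0703/0.0833333⌋ = 0 → a; lat ⌊0.9111/0.0416667⌋ = 21 → v.

RE98av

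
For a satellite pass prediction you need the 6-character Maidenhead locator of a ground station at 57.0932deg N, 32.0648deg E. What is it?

KO67ac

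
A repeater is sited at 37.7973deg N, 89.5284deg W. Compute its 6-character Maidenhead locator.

EM57ft

Add 180° to longitude and 90° to latitude: 90.4716, 127.7973.
Field: 90.4716/20 → 4 → E, 127.7973/10 → 12 → M; chars EM.
Square: 10.4716/2 → 5, 7.7973/1 → 7; chars 57.
Subsquare: 0.4716/0.0833333 → 5 → f, 0.7973/0.0416667 → 19 → t; chars ft.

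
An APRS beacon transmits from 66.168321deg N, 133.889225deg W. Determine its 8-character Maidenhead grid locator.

CP36be30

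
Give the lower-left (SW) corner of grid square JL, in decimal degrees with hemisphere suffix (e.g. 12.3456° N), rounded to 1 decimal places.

Field J=9, L=11: +9·20° lon, +11·10° lat → SW at lon 0°, lat 20°.
latitude 20.0° N, longitude 0.0° E.

20.0° N, 0.0° E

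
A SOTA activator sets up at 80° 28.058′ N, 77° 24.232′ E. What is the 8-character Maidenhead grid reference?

MR80ql82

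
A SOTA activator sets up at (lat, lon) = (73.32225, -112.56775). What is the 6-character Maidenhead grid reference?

DQ33rh

Offset from 180°W / 90°S: lon 67.4322°, lat 163.3222°.
Field (20°×10°, letters A–R): 67.4322/20 → 3 → D, 163.3222/10 → 16 → Q; chars DQ.
Square (2°×1°, digits 0–9): 7.4322/2 → 3, 3.3222/1 → 3; chars 33.
Subsquare (5′×2.5′, letters a–x): 1.4322/0.0833333 → 17 → r, 0.3222/0.0416667 → 7 → h; chars rh.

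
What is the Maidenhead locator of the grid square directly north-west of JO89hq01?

Longitude extended square 0; −1 → -1, wraps to 9, carry into subsquare.
Longitude subsquare h = 7; −1 → 6 = g.
Latitude extended square 1; +1 → 2.

JO89gq92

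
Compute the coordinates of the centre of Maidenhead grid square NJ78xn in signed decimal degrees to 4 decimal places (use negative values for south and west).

Field N=13, J=9: +13·20° lon, +9·10° lat → SW at lon 80°, lat 0°.
Square 7, 8: +7·2° lon, +8·1° lat → SW at lon 94°, lat 8°.
Subsquare x=23, n=13: +23·0.0833333° lon, +13·0.0416667° lat → SW at lon 95.9167°, lat 8.54167°.
Cell spans 0.0833333° lon × 0.0416667° lat. Centre is SW corner plus half of each.
latitude 8.5625, longitude 95.9583.

8.5625, 95.9583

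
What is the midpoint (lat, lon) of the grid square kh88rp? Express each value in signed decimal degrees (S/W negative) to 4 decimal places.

Field K=10, H=7: +10·20° lon, +7·10° lat → SW at lon 20°, lat -20°.
Square 8, 8: +8·2° lon, +8·1° lat → SW at lon 36°, lat -12°.
Subsquare r=17, p=15: +17·0.0833333° lon, +15·0.0416667° lat → SW at lon 37.4167°, lat -11.375°.
Cell spans 0.0833333° lon × 0.0416667° lat. Centre is SW corner plus half of each.
latitude -11.3542, longitude 37.4583.

-11.3542, 37.4583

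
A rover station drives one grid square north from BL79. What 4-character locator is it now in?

BM70

Latitude square 9; +1 → 10, wraps to 0, carry into field.
Latitude field L = 11; +1 → 12 = M.
The longitude characters are unchanged.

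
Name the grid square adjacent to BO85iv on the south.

BO85iu

Latitude subsquare v = 21; −1 → 20 = u.
The longitude characters are unchanged.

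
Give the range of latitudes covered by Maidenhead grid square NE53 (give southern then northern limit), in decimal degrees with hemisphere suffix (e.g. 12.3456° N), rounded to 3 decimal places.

47.000° S, 46.000° S

Field N=13, E=4: +13·20° lon, +4·10° lat → SW at lon 80°, lat -50°.
Square 5, 3: +5·2° lon, +3·1° lat → SW at lon 90°, lat -47°.
Cell spans 2° lon × 1° lat.
south 47.000° S, north 46.000° S.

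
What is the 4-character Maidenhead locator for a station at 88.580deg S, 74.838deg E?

Offset from 180°W / 90°S: lon 254.84°, lat 1.42°.
Field: 254.84/20 → 12 → M, 1.42/10 → 0 → A; chars MA.
Square: 14.84/2 → 7, 1.42/1 → 1; chars 71.

MA71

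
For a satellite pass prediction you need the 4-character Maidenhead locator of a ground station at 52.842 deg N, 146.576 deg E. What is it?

QO32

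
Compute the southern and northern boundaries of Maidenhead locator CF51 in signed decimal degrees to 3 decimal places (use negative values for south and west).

-39.000, -38.000

Field C=2, F=5: +2·20° lon, +5·10° lat → SW at lon -140°, lat -40°.
Square 5, 1: +5·2° lon, +1·1° lat → SW at lon -130°, lat -39°.
Cell spans 2° lon × 1° lat.
south -39.000, north -38.000.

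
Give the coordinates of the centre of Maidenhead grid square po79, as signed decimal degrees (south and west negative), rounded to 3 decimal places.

59.500, 135.000

Field P=15, O=14: +15·20° lon, +14·10° lat → SW at lon 120°, lat 50°.
Square 7, 9: +7·2° lon, +9·1° lat → SW at lon 134°, lat 59°.
Cell spans 2° lon × 1° lat. Centre is SW corner plus half of each.
latitude 59.500, longitude 135.000.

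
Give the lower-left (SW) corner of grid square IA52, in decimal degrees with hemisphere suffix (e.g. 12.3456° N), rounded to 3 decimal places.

Field I=8, A=0: +8·20° lon, +0·10° lat → SW at lon -20°, lat -90°.
Square 5, 2: +5·2° lon, +2·1° lat → SW at lon -10°, lat -88°.
latitude 88.000° S, longitude 10.000° W.

88.000° S, 10.000° W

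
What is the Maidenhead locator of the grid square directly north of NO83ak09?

NO83al00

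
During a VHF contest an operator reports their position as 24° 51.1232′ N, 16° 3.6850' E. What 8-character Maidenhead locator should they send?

JL84au74

Offset from 180°W / 90°S: lon 196.06142°, lat 114.85205°.
Field: 196.06142/20 → 9 → J, 114.85205/10 → 11 → L; chars JL.
Square: 16.06142/2 → 8, 4.85205/1 → 4; chars 84.
Subsquare: 0.06142/0.0833333 → 0 → a, 0.85205/0.0416667 → 20 → u; chars au.
Extended square: 0.06142/0.00833333 → 7, 0.01872/0.00416667 → 4; chars 74.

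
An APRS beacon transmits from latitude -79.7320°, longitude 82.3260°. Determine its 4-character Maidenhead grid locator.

NB10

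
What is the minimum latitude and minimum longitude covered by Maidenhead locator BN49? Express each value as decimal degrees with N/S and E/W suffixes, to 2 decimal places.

49.00° N, 152.00° W

Field B=1, N=13: +1·20° lon, +13·10° lat → SW at lon -160°, lat 40°.
Square 4, 9: +4·2° lon, +9·1° lat → SW at lon -152°, lat 49°.
latitude 49.00° N, longitude 152.00° W.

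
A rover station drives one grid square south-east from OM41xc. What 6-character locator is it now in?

OM51ab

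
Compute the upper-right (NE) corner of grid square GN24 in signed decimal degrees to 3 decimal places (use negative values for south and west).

45.000, -54.000

Field G=6, N=13: +6·20° lon, +13·10° lat → SW at lon -60°, lat 40°.
Square 2, 4: +2·2° lon, +4·1° lat → SW at lon -56°, lat 44°.
Cell spans 2° lon × 1° lat. NE corner is SW corner plus one full cell.
latitude 45.000, longitude -54.000.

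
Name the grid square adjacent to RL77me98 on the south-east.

RL77ne07

Longitude extended square 9; +1 → 10, wraps to 0, carry into subsquare.
Longitude subsquare m = 12; +1 → 13 = n.
Latitude extended square 8; −1 → 7.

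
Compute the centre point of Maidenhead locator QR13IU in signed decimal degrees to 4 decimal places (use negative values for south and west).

Field Q=16, R=17: +16·20° lon, +17·10° lat → SW at lon 140°, lat 80°.
Square 1, 3: +1·2° lon, +3·1° lat → SW at lon 142°, lat 83°.
Subsquare i=8, u=20: +8·0.0833333° lon, +20·0.0416667° lat → SW at lon 142.667°, lat 83.8333°.
Cell spans 0.0833333° lon × 0.0416667° lat. Centre is SW corner plus half of each.
latitude 83.8542, longitude 142.7083.

83.8542, 142.7083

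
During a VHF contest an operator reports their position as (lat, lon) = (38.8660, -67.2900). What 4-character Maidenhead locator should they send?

Add 180° to longitude and 90° to latitude: 112.71, 128.87.
Field: 112.71/20 → 5 → F, 128.87/10 → 12 → M; chars FM.
Square: 12.71/2 → 6, 8.87/1 → 8; chars 68.

FM68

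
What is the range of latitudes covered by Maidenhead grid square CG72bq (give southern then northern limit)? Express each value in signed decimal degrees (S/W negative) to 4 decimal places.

-27.3333, -27.2917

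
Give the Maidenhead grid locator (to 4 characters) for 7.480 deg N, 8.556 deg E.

Shift to the Maidenhead origin (180°W, 90°S): lon 188.56, lat 97.48.
Field: 188.56/20 → 9 → J, 97.48/10 → 9 → J; chars JJ.
Square: 8.56/2 → 4, 7.48/1 → 7; chars 47.

JJ47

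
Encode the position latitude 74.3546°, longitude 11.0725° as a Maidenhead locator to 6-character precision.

JQ54mi

Add 180° to longitude and 90° to latitude: 191.0725, 164.3546.
Field (20°×10°, letters A–R): 191.0725/20 → 9 → J, 164.3546/10 → 16 → Q; chars JQ.
Square (2°×1°, digits 0–9): 11.0725/2 → 5, 4.3546/1 → 4; chars 54.
Subsquare (5′×2.5′, letters a–x): 1.0725/0.0833333 → 12 → m, 0.3546/0.0416667 → 8 → i; chars mi.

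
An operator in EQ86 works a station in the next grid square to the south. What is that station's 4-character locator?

Latitude square 6; −1 → 5.
The longitude characters are unchanged.

EQ85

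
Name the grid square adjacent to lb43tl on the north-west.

LB43sm

Longitude subsquare t = 19; −1 → 18 = s.
Latitude subsquare l = 11; +1 → 12 = m.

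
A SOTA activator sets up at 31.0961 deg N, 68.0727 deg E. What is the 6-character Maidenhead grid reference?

MM41ac

Shift to the Maidenhead origin (180°W, 90°S): lon 248.0727, lat 121.0961.
Field (20°×10°, letters A–R): 248.0727/20 → 12 → M, 121.0961/10 → 12 → M; chars MM.
Square (2°×1°, digits 0–9): 8.0727/2 → 4, 1.0961/1 → 1; chars 41.
Subsquare (5′×2.5′, letters a–x): 0.0727/0.0833333 → 0 → a, 0.0961/0.0416667 → 2 → c; chars ac.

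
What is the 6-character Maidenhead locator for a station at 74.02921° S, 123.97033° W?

Shift to the Maidenhead origin (180°W, 90°S): lon 56.0297, lat 15.9708.
Field: 56.0297/20 → 2 → C, 15.9708/10 → 1 → B; chars CB.
Square: 16.0297/2 → 8, 5.9708/1 → 5; chars 85.
Subsquare: 0.0297/0.0833333 → 0 → a, 0.9708/0.0416667 → 23 → x; chars ax.

CB85ax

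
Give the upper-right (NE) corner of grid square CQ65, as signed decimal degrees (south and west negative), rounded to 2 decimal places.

76.00, -126.00

Field C=2, Q=16: +2·20° lon, +16·10° lat → SW at lon -140°, lat 70°.
Square 6, 5: +6·2° lon, +5·1° lat → SW at lon -128°, lat 75°.
Cell spans 2° lon × 1° lat. NE corner is SW corner plus one full cell.
latitude 76.00, longitude -126.00.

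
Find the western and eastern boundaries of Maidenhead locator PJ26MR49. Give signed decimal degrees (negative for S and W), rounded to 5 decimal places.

125.03333, 125.04167

Field P=15, J=9: +15·20° lon, +9·10° lat → SW at lon 120°, lat 0°.
Square 2, 6: +2·2° lon, +6·1° lat → SW at lon 124°, lat 6°.
Subsquare m=12, r=17: +12·0.0833333° lon, +17·0.0416667° lat → SW at lon 125°, lat 6.70833°.
Extended square 4, 9: +4·0.00833333° lon, +9·0.00416667° lat → SW at lon 125.033°, lat 6.74583°.
Cell spans 0.00833333° lon × 0.00416667° lat.
west 125.03333, east 125.04167.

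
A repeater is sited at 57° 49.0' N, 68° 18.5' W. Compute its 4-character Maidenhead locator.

FO57

Shift to the Maidenhead origin (180°W, 90°S): lon 111.69, lat 147.82.
Field: 111.69/20 → 5 → F, 147.82/10 → 14 → O; chars FO.
Square: 11.69/2 → 5, 7.82/1 → 7; chars 57.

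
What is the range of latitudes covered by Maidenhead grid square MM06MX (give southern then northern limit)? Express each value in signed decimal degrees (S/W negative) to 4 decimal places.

36.9583, 37.0000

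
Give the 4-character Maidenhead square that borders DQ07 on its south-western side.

CQ96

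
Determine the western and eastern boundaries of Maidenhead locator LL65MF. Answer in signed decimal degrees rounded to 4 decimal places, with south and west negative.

53.0000, 53.0833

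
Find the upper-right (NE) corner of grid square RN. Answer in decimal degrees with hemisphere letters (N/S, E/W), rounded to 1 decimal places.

50.0° N, 180.0° E

Field R=17, N=13: +17·20° lon, +13·10° lat → SW at lon 160°, lat 40°.
Cell spans 20° lon × 10° lat. NE corner is SW corner plus one full cell.
latitude 50.0° N, longitude 180.0° E.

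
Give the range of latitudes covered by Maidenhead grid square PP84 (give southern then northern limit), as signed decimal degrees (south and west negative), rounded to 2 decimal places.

64.00, 65.00

Field P=15, P=15: +15·20° lon, +15·10° lat → SW at lon 120°, lat 60°.
Square 8, 4: +8·2° lon, +4·1° lat → SW at lon 136°, lat 64°.
Cell spans 2° lon × 1° lat.
south 64.00, north 65.00.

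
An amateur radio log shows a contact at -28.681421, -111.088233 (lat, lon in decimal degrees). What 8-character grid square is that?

Add 180° to longitude and 90° to latitude: 68.91177, 61.31858.
Field: 68.91177/20 → 3 → D, 61.31858/10 → 6 → G; chars DG.
Square: 8.91177/2 → 4, 1.31858/1 → 1; chars 41.
Subsquare: 0.91177/0.0833333 → 10 → k, 0.31858/0.0416667 → 7 → h; chars kh.
Extended square: 0.07843/0.00833333 → 9, 0.02691/0.00416667 → 6; chars 96.

DG41kh96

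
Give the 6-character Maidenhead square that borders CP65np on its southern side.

Latitude subsquare p = 15; −1 → 14 = o.
The longitude characters are unchanged.

CP65no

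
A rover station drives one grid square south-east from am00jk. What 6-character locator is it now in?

AM00kj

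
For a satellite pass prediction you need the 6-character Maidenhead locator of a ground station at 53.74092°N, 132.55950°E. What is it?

PO63gr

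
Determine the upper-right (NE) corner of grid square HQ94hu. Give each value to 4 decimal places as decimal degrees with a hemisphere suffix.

Field H=7, Q=16: +7·20° lon, +16·10° lat → SW at lon -40°, lat 70°.
Square 9, 4: +9·2° lon, +4·1° lat → SW at lon -22°, lat 74°.
Subsquare h=7, u=20: +7·0.0833333° lon, +20·0.0416667° lat → SW at lon -21.4167°, lat 74.8333°.
Cell spans 0.0833333° lon × 0.0416667° lat. NE corner is SW corner plus one full cell.
latitude 74.8750° N, longitude 21.3333° W.

74.8750° N, 21.3333° W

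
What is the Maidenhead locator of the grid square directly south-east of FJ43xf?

Longitude subsquare x = 23; +1 → 24, wraps to 0 = a, carry into square.
Longitude square 4; +1 → 5.
Latitude subsquare f = 5; −1 → 4 = e.

FJ53ae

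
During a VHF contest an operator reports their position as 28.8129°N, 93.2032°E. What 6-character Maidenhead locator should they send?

Shift to the Maidenhead origin (180°W, 90°S): lon 273.2032, lat 118.8129.
Field: lon ⌊273.2032/20⌋ = 13 → N; lat ⌊118.8129/10⌋ = 11 → L.
Square: lon ⌊13.2032/2⌋ = 6; lat ⌊8.8129/1⌋ = 8.
Subsquare: lon ⌊1.2032/0.0833333⌋ = 14 → o; lat ⌊0.8129/0.0416667⌋ = 19 → t.

NL68ot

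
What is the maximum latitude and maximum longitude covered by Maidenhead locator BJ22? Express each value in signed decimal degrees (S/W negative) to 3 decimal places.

Field B=1, J=9: +1·20° lon, +9·10° lat → SW at lon -160°, lat 0°.
Square 2, 2: +2·2° lon, +2·1° lat → SW at lon -156°, lat 2°.
Cell spans 2° lon × 1° lat. NE corner is SW corner plus one full cell.
latitude 3.000, longitude -154.000.

3.000, -154.000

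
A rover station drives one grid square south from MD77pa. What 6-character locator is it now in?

Latitude subsquare a = 0; −1 → -1, wraps to 23 = x, carry into square.
Latitude square 7; −1 → 6.
The longitude characters are unchanged.

MD76px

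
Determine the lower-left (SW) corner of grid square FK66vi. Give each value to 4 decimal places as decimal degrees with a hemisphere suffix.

Field F=5, K=10: +5·20° lon, +10·10° lat → SW at lon -80°, lat 10°.
Square 6, 6: +6·2° lon, +6·1° lat → SW at lon -68°, lat 16°.
Subsquare v=21, i=8: +21·0.0833333° lon, +8·0.0416667° lat → SW at lon -66.25°, lat 16.3333°.
latitude 16.3333° N, longitude 66.2500° W.

16.3333° N, 66.2500° W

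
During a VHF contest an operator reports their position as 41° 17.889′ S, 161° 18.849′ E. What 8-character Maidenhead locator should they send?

Add 180° to longitude and 90° to latitude: 341.31415, 48.70185.
Field: lon ⌊341.31415/20⌋ = 17 → R; lat ⌊48.70185/10⌋ = 4 → E.
Square: lon ⌊1.31415/2⌋ = 0; lat ⌊8.70185/1⌋ = 8.
Subsquare: lon ⌊1.31415/0.0833333⌋ = 15 → p; lat ⌊0.70185/0.0416667⌋ = 16 → q.
Extended square: lon ⌊0.06415/0.00833333⌋ = 7; lat ⌊0.03518/0.00416667⌋ = 8.

RE08pq78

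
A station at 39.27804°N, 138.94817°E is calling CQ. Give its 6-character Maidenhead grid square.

Add 180° to longitude and 90° to latitude: 318.9482, 129.2780.
Field: lon ⌊318.9482/20⌋ = 15 → P; lat ⌊129.2780/10⌋ = 12 → M.
Square: lon ⌊18.9482/2⌋ = 9; lat ⌊9.2780/1⌋ = 9.
Subsquare: lon ⌊0.9482/0.0833333⌋ = 11 → l; lat ⌊0.2780/0.0416667⌋ = 6 → g.

PM99lg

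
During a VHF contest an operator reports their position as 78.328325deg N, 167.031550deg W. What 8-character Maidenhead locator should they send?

AQ68lh68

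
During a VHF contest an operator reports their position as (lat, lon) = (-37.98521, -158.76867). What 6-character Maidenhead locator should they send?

BF02oa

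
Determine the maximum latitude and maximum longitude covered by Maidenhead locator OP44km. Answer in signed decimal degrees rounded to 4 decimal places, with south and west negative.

64.5417, 108.9167

Field O=14, P=15: +14·20° lon, +15·10° lat → SW at lon 100°, lat 60°.
Square 4, 4: +4·2° lon, +4·1° lat → SW at lon 108°, lat 64°.
Subsquare k=10, m=12: +10·0.0833333° lon, +12·0.0416667° lat → SW at lon 108.833°, lat 64.5°.
Cell spans 0.0833333° lon × 0.0416667° lat. NE corner is SW corner plus one full cell.
latitude 64.5417, longitude 108.9167.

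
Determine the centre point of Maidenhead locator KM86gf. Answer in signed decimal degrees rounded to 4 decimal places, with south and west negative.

36.2292, 36.5417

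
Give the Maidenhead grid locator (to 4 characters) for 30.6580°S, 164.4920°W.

AF79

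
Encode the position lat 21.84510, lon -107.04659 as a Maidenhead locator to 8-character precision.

Shift to the Maidenhead origin (180°W, 90°S): lon 72.95341, lat 111.84510.
Field: 72.95341/20 → 3 → D, 111.84510/10 → 11 → L; chars DL.
Square: 12.95341/2 → 6, 1.84510/1 → 1; chars 61.
Subsquare: 0.95341/0.0833333 → 11 → l, 0.84510/0.0416667 → 20 → u; chars lu.
Extended square: 0.03674/0.00833333 → 4, 0.01177/0.00416667 → 2; chars 42.

DL61lu42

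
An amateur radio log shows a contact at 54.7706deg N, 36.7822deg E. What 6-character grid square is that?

KO84js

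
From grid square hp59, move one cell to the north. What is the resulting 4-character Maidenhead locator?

HQ50

Latitude square 9; +1 → 10, wraps to 0, carry into field.
Latitude field P = 15; +1 → 16 = Q.
The longitude characters are unchanged.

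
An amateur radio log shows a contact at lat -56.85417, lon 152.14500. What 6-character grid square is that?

QD63bd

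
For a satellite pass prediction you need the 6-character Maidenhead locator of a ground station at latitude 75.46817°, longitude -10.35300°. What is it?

IQ45tl

Shift to the Maidenhead origin (180°W, 90°S): lon 169.6470, lat 165.4682.
Field: lon ⌊169.6470/20⌋ = 8 → I; lat ⌊165.4682/10⌋ = 16 → Q.
Square: lon ⌊9.6470/2⌋ = 4; lat ⌊5.4682/1⌋ = 5.
Subsquare: lon ⌊1.6470/0.0833333⌋ = 19 → t; lat ⌊0.4682/0.0416667⌋ = 11 → l.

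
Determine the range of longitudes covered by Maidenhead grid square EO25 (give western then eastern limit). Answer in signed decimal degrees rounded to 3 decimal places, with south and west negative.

-96.000, -94.000

Field E=4, O=14: +4·20° lon, +14·10° lat → SW at lon -100°, lat 50°.
Square 2, 5: +2·2° lon, +5·1° lat → SW at lon -96°, lat 55°.
Cell spans 2° lon × 1° lat.
west -96.000, east -94.000.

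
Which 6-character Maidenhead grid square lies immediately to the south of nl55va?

NL54vx

Latitude subsquare a = 0; −1 → -1, wraps to 23 = x, carry into square.
Latitude square 5; −1 → 4.
The longitude characters are unchanged.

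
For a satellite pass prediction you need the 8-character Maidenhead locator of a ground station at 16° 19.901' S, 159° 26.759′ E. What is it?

QH93rq30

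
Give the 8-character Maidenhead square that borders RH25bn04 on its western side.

RH25an94

Longitude extended square 0; −1 → -1, wraps to 9, carry into subsquare.
Longitude subsquare b = 1; −1 → 0 = a.
The latitude characters are unchanged.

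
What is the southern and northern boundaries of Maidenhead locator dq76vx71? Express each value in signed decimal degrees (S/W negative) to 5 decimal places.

Field D=3, Q=16: +3·20° lon, +16·10° lat → SW at lon -120°, lat 70°.
Square 7, 6: +7·2° lon, +6·1° lat → SW at lon -106°, lat 76°.
Subsquare v=21, x=23: +21·0.0833333° lon, +23·0.0416667° lat → SW at lon -104.25°, lat 76.9583°.
Extended square 7, 1: +7·0.00833333° lon, +1·0.00416667° lat → SW at lon -104.192°, lat 76.9625°.
Cell spans 0.00833333° lon × 0.00416667° lat.
south 76.96250, north 76.96667.

76.96250, 76.96667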